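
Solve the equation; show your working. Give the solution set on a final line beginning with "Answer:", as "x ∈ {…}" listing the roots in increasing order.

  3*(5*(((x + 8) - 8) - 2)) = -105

Step 1. [3*(5*(((x + 8) - 8) - 2)) = -105] 3 out front; divide by 3, so div: 5*(((x + 8) - 8) - 2) = -35.
Step 2. [5*(((x + 8) - 8) - 2) = -35] 5 out front; divide by 5 ⇒ div: ((x + 8) - 8) - 2 = -7.
Step 3. [((x + 8) - 8) - 2 = -7] add 2: x sits inside (… - 2). So sub: (x + 8) - 8 = -5.
Step 4. [(x + 8) - 8 = -5] peel the -8: add 8 from each side ⇒ sub: x + 8 = 3.
Step 5. [x + 8 = 3] peel the +8: subtract 8 from each side, so sub: x = -5.

Answer: x ∈ {-5}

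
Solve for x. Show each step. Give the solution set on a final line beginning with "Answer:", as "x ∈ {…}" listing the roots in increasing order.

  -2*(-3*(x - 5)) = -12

Step 1. [-2*(-3*(x - 5)) = -12] LHS = -2·(…); ÷-2 both sides, so div: -3*(x - 5) = 6.
Step 2. [-3*(x - 5) = 6] divide by the outer -3. So div: x - 5 = -2.
Step 3. [x - 5 = -2] 5 comes off first (add 5) ⇒ sub: x = 3.

Answer: x ∈ {3}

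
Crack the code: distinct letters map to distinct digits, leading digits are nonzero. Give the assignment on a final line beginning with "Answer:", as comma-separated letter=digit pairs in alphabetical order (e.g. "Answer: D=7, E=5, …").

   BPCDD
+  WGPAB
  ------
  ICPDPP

Step 1. [col 1: D + B ≡ P (mod 10)] P=4 is one option consistent with column 1 (D + B ≡ P (mod 10), carry-in 0) — take it, so P=4.
Step 2. [col 1: D + B ≡ P (mod 10)] column 1 (D + B ≡ P (mod 10), carry-in 0) doesn't pin B yet; pick B=6 and continue, so B=6.
Step 3. [I] the sum has 6 digits but both addends have 5; that extra leading digit I is the final carry, namely 1 ⇒ I=1.
Step 4. [col 1: D + B ≡ P (mod 10)] in column 1 we have D+B≡P with carry-in 0; given B=6, P=4 and digits 1,4,6 already taken and all letters distinct, that pins D to 8, so D=8.
Step 5. [col 2: D + A ≡ P (mod 10)] from column 2 (D=8, P=4, carry-in 1, digits 1,4,6,8 already taken and all letters distinct): A must equal 5. So A=5.
Step 6. [col 3: C + P ≡ D (mod 10)] in column 3 we have C+P≡D with carry-in 1; given P=4, D=8 and digits 1,4,5,6,8 already taken and all letters distinct, that pins C to 3 ⇒ C=3.
Step 7. [col 4: P + G ≡ P (mod 10)] in column 4 we have P+G≡P with carry-in 0; given P=4 and digits 1,3,4,5,6,8 already taken and all letters distinct, that pins G to 0. So G=0.
Step 8. [col 5: B + W ≡ C (mod 10)] in column 5 we have B+W≡C with carry-in 0; given B=6, C=3 and digits 0,1,3,4,5,6,8 already taken and all letters distinct, that pins W to 7, so W=7.

Answer: A=5, B=6, C=3, D=8, G=0, I=1, P=4, W=7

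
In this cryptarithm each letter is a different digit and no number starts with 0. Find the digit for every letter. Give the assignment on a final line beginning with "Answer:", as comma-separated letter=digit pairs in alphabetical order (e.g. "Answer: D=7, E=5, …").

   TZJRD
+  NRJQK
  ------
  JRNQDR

Step 1. [col 1: D + K ≡ R (mod 10)] several values work for K in column 1 (D + K ≡ R (mod 10), carry-in 0); try K=7. So K=7.
Step 2. [J] the sum has 6 digits but both addends have 5; that extra leading digit J is the final carry, namely 1. So J=1.
Step 3. [col 1: D + K ≡ R (mod 10)] several values work for R in column 1 (D + K ≡ R (mod 10), carry-in 0); try R=5, so R=5.
Step 4. [col 1: D + K ≡ R (mod 10)] column 1: given K=7, R=5, carry-in 0, and digits 1,5,7 already taken and all letters distinct, D+K≡R (mod 10) forces D=8 ⇒ D=8.
Step 5. [col 2: R + Q ≡ D (mod 10)] in column 2 we have R+Q≡D with carry-in 1; given R=5, D=8 and digits 1,5,7,8 already taken and all letters distinct, that pins Q to 2 ⇒ Q=2.
Step 6. [col 4: Z + R ≡ N (mod 10)] column 4 (Z + R ≡ N (mod 10), carry-in 0) doesn't pin Z yet; pick Z=4 and continue, so Z=4.
Step 7. [col 4: Z + R ≡ N (mod 10)] column 4 reads Z+R+carry(0)=N with Z=4, R=5; with digits 1,2,4,5,7,8 already taken and all letters distinct, the only value for N is 9 ⇒ N=9.
Step 8. [col 5: T + N ≡ R (mod 10)] column 5: given N=9, R=5, carry-in 0, and digits 1,2,4,5,7,8,9 already taken and all letters distinct, T+N≡R (mod 10) forces T=6, so T=6.

Answer: D=8, J=1, K=7, N=9, Q=2, R=5, T=6, Z=4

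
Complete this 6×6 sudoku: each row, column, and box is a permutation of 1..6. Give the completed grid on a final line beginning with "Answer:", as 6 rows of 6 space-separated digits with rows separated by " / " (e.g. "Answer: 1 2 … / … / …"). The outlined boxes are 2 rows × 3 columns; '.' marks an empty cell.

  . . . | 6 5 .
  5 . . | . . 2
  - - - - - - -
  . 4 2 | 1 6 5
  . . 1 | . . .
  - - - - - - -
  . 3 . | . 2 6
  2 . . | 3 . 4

Step 1. [r1c6∈{1,3}] across col 6, 1 lands solely at r1c6, so r1c6=1.
Step 2. [r2c4∈{4}] nothing but 4 survives at r2c4. So r2c4=4.
Step 3. [r5c1∈{1,4}] 1 has one home in row 5: r5c1, so r5c1=1.
Step 4. [r5c3∈{4,5}] in row 5, 4 fits only at r5c3, so r5c3=4.
Step 5. [r1c3∈{3}] r1c3's peers cover all but 3 ⇒ r1c3=3.
Step 6. [r4c2∈{5,6}] row 4 places 5 nowhere but r4c2, so r4c2=5.
Step 7. [r4c6∈{3}] nothing but 3 survives at r4c6, so r4c6=3.
Step 8. [r6c2∈{6}] only 6 remains possible at r6c2 ⇒ r6c2=6.
Step 9. [r1c2∈{2}] r1c2 is down to just 2 ⇒ r1c2=2.
Step 10. [r4c4∈{2}] r4c4 is down to just 2, so r4c4=2.
Step 11. [r3c1∈{3}] only 3 remains possible at r3c1. So r3c1=3.
Step 12. [r2c3∈{6}] only 6 remains possible at r2c3 ⇒ r2c3=6.
Step 13. [r2c5∈{3}] nothing but 3 survives at r2c5 ⇒ r2c5=3.
Step 14. [r2c2∈{1}] r2c2 is down to just 1, so r2c2=1.
Step 15. [r6c3∈{5}] r6c3's peers cover all but 5 ⇒ r6c3=5.
Step 16. [r4c5∈{4}] r4c5 has the single candidate 4. So r4c5=4.
Step 17. [r5c4∈{5}] nothing but 5 survives at r5c4, so r5c4=5.
Step 18. [r6c5∈{1}] r6c5 is down to just 1 ⇒ r6c5=1.
Step 19. [r4c1∈{6}] r4c1's peers cover all but 6, so r4c1=6.
Step 20. [r1c1∈{4}] r1c1 has the single candidate 4. So r1c1=4.

Answer: 4 2 3 6 5 1 / 5 1 6 4 3 2 / 3 4 2 1 6 5 / 6 5 1 2 4 3 / 1 3 4 5 2 6 / 2 6 5 3 1 4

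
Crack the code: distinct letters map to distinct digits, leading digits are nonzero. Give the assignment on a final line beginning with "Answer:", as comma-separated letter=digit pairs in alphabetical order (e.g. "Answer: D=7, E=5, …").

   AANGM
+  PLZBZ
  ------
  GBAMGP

Step 1. [col 1: M + Z ≡ P (mod 10)] M=2 is one option consistent with column 1 (M + Z ≡ P (mod 10), carry-in 0) — take it, so M=2.
Step 2. [G] adding two 5-digit numbers gives at most 5+1 digits, and here it does — G is that final carry and must be 1. So G=1.
Step 3. [col 1: M + Z ≡ P (mod 10)] P=6 is one option consistent with column 1 (M + Z ≡ P (mod 10), carry-in 0) — take it ⇒ P=6.
Step 4. [col 1: M + Z ≡ P (mod 10)] column 1 reads M+Z+carry(0)=P with M=2, P=6; with digits 1,2,6 already taken and all letters distinct, the only value for Z is 4. So Z=4.
Step 5. [col 2: G + B ≡ G (mod 10)] from column 2 (G=1, carry-in 0, digits 1,2,4,6 already taken and all letters distinct): B must equal 0. So B=0.
Step 6. [col 3: N + Z ≡ M (mod 10)] in column 3 we have N+Z≡M with carry-in 0; given Z=4, M=2 and digits 0,1,2,4,6 already taken and all letters distinct, that pins N to 8. So N=8.
Step 7. [col 4: A + L ≡ A (mod 10)] in column 4 we have A+L≡A with carry-in 1; given nothing yet and digits 0,1,2,4,6,8 already taken and all letters distinct, that pins L to 9. So L=9.
Step 8. [col 4: A + L ≡ A (mod 10)] no forcing yet in column 4 (carry-in 1); A=3 is free and consistent — try it. So A=3.

Answer: A=3, B=0, G=1, L=9, M=2, N=8, P=6, Z=4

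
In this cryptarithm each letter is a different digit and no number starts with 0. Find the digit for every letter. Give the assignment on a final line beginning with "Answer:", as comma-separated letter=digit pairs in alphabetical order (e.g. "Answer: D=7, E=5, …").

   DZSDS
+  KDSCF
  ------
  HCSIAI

Step 1. [H] H is the leading digit of a 6-digit sum of two 5-digit numbers; the final carry is exactly 1 ⇒ H=1.
Step 2. [col 1: S + F ≡ I (mod 10)] several values work for F in column 1 (S + F ≡ I (mod 10), carry-in 0); try F=5, so F=5.
Step 3. [col 1: S + F ≡ I (mod 10)] no forcing yet in column 1 (carry-in 0); I=9 is free and consistent — try it. So I=9.
Step 4. [col 1: S + F ≡ I (mod 10)] from column 1 (F=5, I=9, carry-in 0, digits 1,5,9 already taken and all letters distinct): S must equal 4, so S=4.
Step 5. [col 2: D + C ≡ A (mod 10)] several values work for A in column 2 (D + C ≡ A (mod 10), carry-in 0); try A=0. So A=0.
Step 6. [col 2: D + C ≡ A (mod 10)] several values work for D in column 2 (D + C ≡ A (mod 10), carry-in 0); try D=8 ⇒ D=8.
Step 7. [col 2: D + C ≡ A (mod 10)] from column 2 (D=8, A=0, carry-in 0, digits 0,1,4,5,8,9 already taken and all letters distinct): C must equal 2 ⇒ C=2.
Step 8. [col 4: Z + D ≡ S (mod 10)] from column 4 (D=8, S=4, carry-in 0, digits 0,1,2,4,5,8,9 already taken and all letters distinct): Z must equal 6. So Z=6.
Step 9. [col 5: D + K ≡ C (mod 10)] column 5: given D=8, C=2, carry-in 1, and digits 0,1,2,4,5,6,8,9 already taken and all letters distinct, D+K≡C (mod 10) forces K=3 ⇒ K=3.

Answer: A=0, C=2, D=8, F=5, H=1, I=9, K=3, S=4, Z=6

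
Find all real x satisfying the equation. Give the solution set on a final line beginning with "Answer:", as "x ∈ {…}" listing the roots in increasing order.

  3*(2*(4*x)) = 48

Step 1. [3*(2*(4*x)) = 48] 3 out front; divide by 3, so div: 2*(4*x) = 16.
Step 2. [2*(4*x) = 16] 2 out front; divide by 2. So div: 4*x = 8.
Step 3. [4*x = 8] leading coefficient 4: divide by 4 ⇒ div: x = 2.

Answer: x ∈ {2}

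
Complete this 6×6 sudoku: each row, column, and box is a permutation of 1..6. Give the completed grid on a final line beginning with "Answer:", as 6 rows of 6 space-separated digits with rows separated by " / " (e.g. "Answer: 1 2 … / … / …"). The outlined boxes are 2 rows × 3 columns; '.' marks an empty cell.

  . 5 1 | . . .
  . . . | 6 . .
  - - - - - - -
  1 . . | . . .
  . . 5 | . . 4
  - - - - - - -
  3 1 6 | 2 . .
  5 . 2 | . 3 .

Step 1. [r5c5∈{4,5}] row 5 places 4 nowhere but r5c5, so r5c5=4.
Step 2. [r1c5∈{2}] r1c5's peers cover all but 2 ⇒ r1c5=2.
Step 3. [r3c6∈{2,3,5,6}] in col 6, 2 fits only at r3c6. So r3c6=2.
Step 4. [r6c4∈{1}] r6c4 is down to just 1 ⇒ r6c4=1.
Step 5. [r4c4∈{3}] r4c4 is down to just 3. So r4c4=3.
Step 6. [r2c6∈{1,3,5}] across col 6, 1 lands solely at r2c6. So r2c6=1.
Step 7. [r6c2∈{4}] nothing but 4 survives at r6c2 ⇒ r6c2=4.
Step 8. [r3c3∈{3,4}] across row 3, 4 lands solely at r3c3, so r3c3=4.
Step 9. [r2c1∈{2,4}] in row 2, 4 fits only at r2c1. So r2c1=4.
Step 10. [r2c2∈{2,3}] in row 2, 2 fits only at r2c2. So r2c2=2.
Step 11. [r4c2∈{6}] r4c2's peers cover all but 6. So r4c2=6.
Step 12. [r3c4∈{5}] only 5 remains possible at r3c4. So r3c4=5.
Step 13. [r5c6∈{5}] r5c6's peers cover all but 5. So r5c6=5.
Step 14. [r1c1∈{6}] only 6 remains possible at r1c1. So r1c1=6.
Step 15. [r1c6∈{3}] r1c6 is down to just 3 ⇒ r1c6=3.
Step 16. [r3c2∈{3}] r3c2 has the single candidate 3, so r3c2=3.
Step 17. [r4c5∈{1}] r4c5 has the single candidate 1, so r4c5=1.
Step 18. [r2c5∈{5}] nothing but 5 survives at r2c5, so r2c5=5.
Step 19. [r1c4∈{4}] nothing but 4 survives at r1c4, so r1c4=4.
Step 20. [r2c3∈{3}] nothing but 3 survives at r2c3 ⇒ r2c3=3.
Step 21. [r3c5∈{6}] only 6 remains possible at r3c5, so r3c5=6.
Step 22. [r4c1∈{2}] r4c1 has the single candidate 2. So r4c1=2.
Step 23. [r6c6∈{6}] nothing but 6 survives at r6c6, so r6c6=6.

Answer: 6 5 1 4 2 3 / 4 2 3 6 5 1 / 1 3 4 5 6 2 / 2 6 5 3 1 4 / 3 1 6 2 4 5 / 5 4 2 1 3 6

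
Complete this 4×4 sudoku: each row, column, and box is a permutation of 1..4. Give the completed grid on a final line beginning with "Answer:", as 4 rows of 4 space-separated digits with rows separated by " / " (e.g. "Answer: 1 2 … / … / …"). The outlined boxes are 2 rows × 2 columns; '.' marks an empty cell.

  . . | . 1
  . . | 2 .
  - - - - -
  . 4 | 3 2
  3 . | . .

Step 1. [r1c3∈{4}] r1c3 has the single candidate 4 ⇒ r1c3=4.
Step 2. [r3c1∈{1}] only 1 remains possible at r3c1 ⇒ r3c1=1.
Step 3. [r1c2∈{2,3}] across row 1, 3 lands solely at r1c2, so r1c2=3.
Step 4. [r4c2∈{2}] only 2 remains possible at r4c2. So r4c2=2.
Step 5. [r2c2∈{1}] r2c2 is down to just 1. So r2c2=1.
Step 6. [r2c4∈{3}] only 3 remains possible at r2c4 ⇒ r2c4=3.
Step 7. [r1c1∈{2}] r1c1's peers cover all but 2, so r1c1=2.
Step 8. [r2c1∈{4}] r2c1 is down to just 4. So r2c1=4.
Step 9. [r4c3∈{1}] only 1 remains possible at r4c3. So r4c3=1.
Step 10. [r4c4∈{4}] only 4 remains possible at r4c4, so r4c4=4.

Answer: 2 3 4 1 / 4 1 2 3 / 1 4 3 2 / 3 2 1 4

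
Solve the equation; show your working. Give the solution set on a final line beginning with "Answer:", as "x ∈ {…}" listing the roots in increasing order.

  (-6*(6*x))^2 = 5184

Step 1. [(-6*(6*x))^2 = 5184] 5184 ≥ 0, LHS is (·)² — take ±√, so sqrt: -6*(6*x) = 72 or -72.
Step 2. [-6*(6*x) = 72 or -72] LHS = -6·(…); ÷-6 both sides. So div: 6*x = -12 or 12.
Step 3. [6*x = -12 or 12] 6·(inner) — divide through by 6. So div: x = -2 or 2.

Answer: x ∈ {-2, 2}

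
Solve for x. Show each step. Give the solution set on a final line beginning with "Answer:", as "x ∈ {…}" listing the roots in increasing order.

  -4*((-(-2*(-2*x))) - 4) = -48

Step 1. [-4*((-(-2*(-2*x))) - 4) = -48] leading coefficient -4: divide by -4 ⇒ div: (-(-2*(-2*x))) - 4 = 12.
Step 2. [(-(-2*(-2*x))) - 4 = 12] -4 is outermost — add 4 both sides ⇒ sub: -(-2*(-2*x)) = 16.
Step 3. [-(-2*(-2*x)) = 16] flip signs both sides, so neg: -2*(-2*x) = -16.
Step 4. [-2*(-2*x) = -16] divide by the outer -2. So div: -2*x = 8.
Step 5. [-2*x = 8] -2 out front; divide by -2 ⇒ div: x = -4.

Answer: x ∈ {-4}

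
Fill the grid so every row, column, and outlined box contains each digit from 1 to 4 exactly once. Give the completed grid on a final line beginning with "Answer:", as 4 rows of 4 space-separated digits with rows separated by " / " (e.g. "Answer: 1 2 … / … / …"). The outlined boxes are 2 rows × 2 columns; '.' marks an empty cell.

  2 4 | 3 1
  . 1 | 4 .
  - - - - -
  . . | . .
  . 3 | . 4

Step 1. [r4c3∈{1,2}] across row 4, 2 lands solely at r4c3 ⇒ r4c3=2.
Step 2. [r3c3∈{1}] nothing but 1 survives at r3c3. So r3c3=1.
Step 3. [r2c4∈{2}] r2c4's peers cover all but 2. So r2c4=2.
Step 4. [r3c1∈{4}] only 4 remains possible at r3c1. So r3c1=4.
Step 5. [r4c1∈{1}] r4c1's peers cover all but 1. So r4c1=1.
Step 6. [r2c1∈{3}] r2c1 has the single candidate 3, so r2c1=3.
Step 7. [r3c4∈{3}] nothing but 3 survives at r3c4 ⇒ r3c4=3.
Step 8. [r3c2∈{2}] nothing but 2 survives at r3c2. So r3c2=2.

Answer: 2 4 3 1 / 3 1 4 2 / 4 2 1 3 / 1 3 2 4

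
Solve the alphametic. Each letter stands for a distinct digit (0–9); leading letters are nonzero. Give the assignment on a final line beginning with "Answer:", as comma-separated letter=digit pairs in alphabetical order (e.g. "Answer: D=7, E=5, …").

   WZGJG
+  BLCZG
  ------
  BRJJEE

Step 1. [B] adding two 5-digit numbers gives at most 5+1 digits, and here it does — B is that final carry and must be 1 ⇒ B=1.
Step 2. [col 1: G + G ≡ E (mod 10)] several values work for E in column 1 (G + G ≡ E (mod 10), carry-in 0); try E=6 ⇒ E=6.
Step 3. [col 1: G + G ≡ E (mod 10)] several values work for G in column 1 (G + G ≡ E (mod 10), carry-in 0); try G=3, so G=3.
Step 4. [col 2: J + Z ≡ E (mod 10)] no forcing yet in column 2 (carry-in 0); J=2 is free and consistent — try it, so J=2.
Step 5. [col 2: J + Z ≡ E (mod 10)] in column 2 we have J+Z≡E with carry-in 0; given J=2, E=6 and digits 1,2,3,6 already taken and all letters distinct, that pins Z to 4 ⇒ Z=4.
Step 6. [col 3: G + C ≡ J (mod 10)] column 3: given G=3, J=2, carry-in 0, and digits 1,2,3,4,6 already taken and all letters distinct, G+C≡J (mod 10) forces C=9. So C=9.
Step 7. [col 4: Z + L ≡ J (mod 10)] column 4 reads Z+L+carry(1)=J with Z=4, J=2; with digits 1,2,3,4,6,9 already taken and all letters distinct, the only value for L is 7. So L=7.
Step 8. [col 5: W + B ≡ R (mod 10)] in column 5 we have W+B≡R with carry-in 1; given B=1 and digits 1,2,3,4,6,7,9 already taken and all letters distinct, that pins R to 0. So R=0.
Step 9. [col 5: W + B ≡ R (mod 10)] from column 5 (B=1, R=0, carry-in 1, digits 0,1,2,3,4,6,7,9 already taken and all letters distinct): W must equal 8 ⇒ W=8.

Answer: B=1, C=9, E=6, G=3, J=2, L=7, R=0, W=8, Z=4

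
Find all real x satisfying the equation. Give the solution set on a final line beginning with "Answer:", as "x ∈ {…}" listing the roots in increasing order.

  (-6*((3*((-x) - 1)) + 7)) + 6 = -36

Step 1. [(-6*((3*((-x) - 1)) + 7)) + 6 = -36] 6 comes off first (subtract 6). So sub: -6*((3*((-x) - 1)) + 7) = -42.
Step 2. [-6*((3*((-x) - 1)) + 7) = -42] leading coefficient -6: divide by -6 ⇒ div: (3*((-x) - 1)) + 7 = 7.
Step 3. [(3*((-x) - 1)) + 7 = 7] +7 is outermost — subtract 7 both sides, so sub: 3*((-x) - 1) = 0.
Step 4. [3*((-x) - 1) = 0] LHS = 3·(…); ÷3 both sides ⇒ div: (-x) - 1 = 0.
Step 5. [(-x) - 1 = 0] 1 comes off first (add 1) ⇒ sub: -x = 1.
Step 6. [-x = 1] flip signs both sides, so neg: x = -1.

Answer: x ∈ {-1}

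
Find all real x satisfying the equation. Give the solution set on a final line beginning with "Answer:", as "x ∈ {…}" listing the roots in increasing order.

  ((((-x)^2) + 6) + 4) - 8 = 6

Step 1. [((((-x)^2) + 6) + 4) - 8 = 6] peel the -8: add 8 from each side, so sub: (((-x)^2) + 6) + 4 = 14.
Step 2. [(((-x)^2) + 6) + 4 = 14] subtract 4: x sits inside (… + 4). So sub: ((-x)^2) + 6 = 10.
Step 3. [((-x)^2) + 6 = 10] the outer +6 inverts by subtracting 6. So sub: (-x)^2 = 4.
Step 4. [(-x)^2 = 4] √ both sides: 4 ≥ 0 gives two branches, so sqrt: -x = 2 or -2.
Step 5. [-x = 2 or -2] LHS negated; negate both sides. So neg: x = -2 or 2.

Answer: x ∈ {-2, 2}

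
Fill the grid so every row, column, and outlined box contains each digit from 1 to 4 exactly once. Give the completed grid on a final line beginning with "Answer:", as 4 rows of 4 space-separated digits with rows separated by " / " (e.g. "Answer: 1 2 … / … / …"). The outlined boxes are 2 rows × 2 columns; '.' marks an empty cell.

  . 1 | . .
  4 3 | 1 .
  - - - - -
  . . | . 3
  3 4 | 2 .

Step 1. [r1c1∈{2}] r1c1's peers cover all but 2 ⇒ r1c1=2.
Step 2. [r3c3∈{4}] r3c3 has the single candidate 4. So r3c3=4.
Step 3. [r1c4∈{4}] r1c4 has the single candidate 4 ⇒ r1c4=4.
Step 4. [r4c4∈{1}] r4c4 is down to just 1. So r4c4=1.
Step 5. [r2c4∈{2}] only 2 remains possible at r2c4, so r2c4=2.
Step 6. [r1c3∈{3}] r1c3's peers cover all but 3 ⇒ r1c3=3.
Step 7. [r3c1∈{1}] r3c1 has the single candidate 1. So r3c1=1.
Step 8. [r3c2∈{2}] r3c2 is down to just 2, so r3c2=2.

Answer: 2 1 3 4 / 4 3 1 2 / 1 2 4 3 / 3 4 2 1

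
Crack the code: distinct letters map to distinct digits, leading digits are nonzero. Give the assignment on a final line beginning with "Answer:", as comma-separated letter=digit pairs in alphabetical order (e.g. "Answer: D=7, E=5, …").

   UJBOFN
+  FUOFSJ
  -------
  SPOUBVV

Step 1. [col 1: N + J ≡ V (mod 10)] column 1 (N + J ≡ V (mod 10), carry-in 0) doesn't pin J yet; pick J=9 and continue, so J=9.
Step 2. [S] adding two 6-digit numbers gives at most 6+1 digits, and here it does — S is that final carry and must be 1 ⇒ S=1.
Step 3. [col 1: N + J ≡ V (mod 10)] no forcing yet in column 1 (carry-in 0); V=5 is free and consistent — try it. So V=5.
Step 4. [col 1: N + J ≡ V (mod 10)] in column 1 we have N+J≡V with carry-in 0; given J=9, V=5 and digits 1,5,9 already taken and all letters distinct, that pins N to 6, so N=6.
Step 5. [col 2: F + S ≡ V (mod 10)] column 2: given S=1, V=5, carry-in 1, and digits 1,5,6,9 already taken and all letters distinct, F+S≡V (mod 10) forces F=3, so F=3.
Step 6. [col 3: O + F ≡ B (mod 10)] several values work for O in column 3 (O + F ≡ B (mod 10), carry-in 0); try O=7 ⇒ O=7.
Step 7. [col 3: O + F ≡ B (mod 10)] column 3 reads O+F+carry(0)=B with O=7, F=3; with digits 1,3,5,6,7,9 already taken and all letters distinct, the only value for B is 0. So B=0.
Step 8. [col 4: B + O ≡ U (mod 10)] column 4 reads B+O+carry(1)=U with B=0, O=7; with digits 0,1,3,5,6,7,9 already taken and all letters distinct, the only value for U is 8 ⇒ U=8.
Step 9. [col 6: U + F ≡ P (mod 10)] column 6 reads U+F+carry(1)=P with U=8, F=3; with digits 0,1,3,5,6,7,8,9 already taken and all letters distinct, the only value for P is 2. So P=2.

Answer: B=0, F=3, J=9, N=6, O=7, P=2, S=1, U=8, V=5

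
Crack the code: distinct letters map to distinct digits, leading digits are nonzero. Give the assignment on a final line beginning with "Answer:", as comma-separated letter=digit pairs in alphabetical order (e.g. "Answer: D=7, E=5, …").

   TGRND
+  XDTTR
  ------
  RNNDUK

Step 1. [col 1: D + R ≡ K (mod 10)] no forcing yet in column 1 (carry-in 0); R=1 is free and consistent — try it. So R=1.
Step 2. [col 1: D + R ≡ K (mod 10)] K=0 is one option consistent with column 1 (D + R ≡ K (mod 10), carry-in 0) — take it. So K=0.
Step 3. [col 1: D + R ≡ K (mod 10)] in column 1 we have D+R≡K with carry-in 0; given R=1, K=0 and digits 0,1 already taken and all letters distinct, that pins D to 9 ⇒ D=9.
Step 4. [col 2: N + T ≡ U (mod 10)] several values work for T in column 2 (N + T ≡ U (mod 10), carry-in 1); try T=7, so T=7.
Step 5. [col 2: N + T ≡ U (mod 10)] U=2 is one option consistent with column 2 (N + T ≡ U (mod 10), carry-in 1) — take it, so U=2.
Step 6. [col 2: N + T ≡ U (mod 10)] from column 2 (T=7, U=2, carry-in 1, digits 0,1,2,7,9 already taken and all letters distinct): N must equal 4. So N=4.
Step 7. [col 4: G + D ≡ N (mod 10)] from column 4 (D=9, N=4, carry-in 0, digits 0,1,2,4,7,9 already taken and all letters distinct): G must equal 5. So G=5.
Step 8. [col 5: T + X ≡ N (mod 10)] column 5 reads T+X+carry(1)=N with T=7, N=4; with digits 0,1,2,4,5,7,9 already taken and all letters distinct, the only value for X is 6, so X=6.

Answer: D=9, G=5, K=0, N=4, R=1, T=7, U=2, X=6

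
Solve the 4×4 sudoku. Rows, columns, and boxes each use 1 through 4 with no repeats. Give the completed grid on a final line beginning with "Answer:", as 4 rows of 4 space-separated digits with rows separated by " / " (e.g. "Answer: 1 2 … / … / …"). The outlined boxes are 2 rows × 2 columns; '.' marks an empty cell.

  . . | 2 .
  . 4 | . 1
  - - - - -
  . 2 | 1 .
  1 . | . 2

Step 1. [r1c1∈{3}] r1c1 has the single candidate 3. So r1c1=3.
Step 2. [r3c4∈{3,4}] across row 3, 3 lands solely at r3c4 ⇒ r3c4=3.
Step 3. [r4c3∈{4}] r4c3 has the single candidate 4 ⇒ r4c3=4.
Step 4. [r1c4∈{4}] r1c4 has the single candidate 4. So r1c4=4.
Step 5. [r3c1∈{4}] only 4 remains possible at r3c1, so r3c1=4.
Step 6. [r2c1∈{2}] only 2 remains possible at r2c1. So r2c1=2.
Step 7. [r2c3∈{3}] r2c3 has the single candidate 3, so r2c3=3.
Step 8. [r4c2∈{3}] nothing but 3 survives at r4c2 ⇒ r4c2=3.
Step 9. [r1c2∈{1}] r1c2 has the single candidate 1 ⇒ r1c2=1.

Answer: 3 1 2 4 / 2 4 3 1 / 4 2 1 3 / 1 3 4 2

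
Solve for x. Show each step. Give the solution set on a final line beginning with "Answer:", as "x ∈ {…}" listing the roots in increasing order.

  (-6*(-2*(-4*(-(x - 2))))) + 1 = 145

Step 1. [(-6*(-2*(-4*(-(x - 2))))) + 1 = 145] subtract 1: x sits inside (… + 1). So sub: -6*(-2*(-4*(-(x - 2)))) = 144.
Step 2. [-6*(-2*(-4*(-(x - 2)))) = 144] leading coefficient -6: divide by -6, so div: -2*(-4*(-(x - 2))) = -24.
Step 3. [-2*(-4*(-(x - 2))) = -24] -2·(inner) — divide through by -2, so div: -4*(-(x - 2)) = 12.
Step 4. [-4*(-(x - 2)) = 12] LHS = -4·(…); ÷-4 both sides ⇒ div: -(x - 2) = -3.
Step 5. [-(x - 2) = -3] leading − — multiply by −1, so neg: x - 2 = 3.
Step 6. [x - 2 = 3] -2 is outermost — add 2 both sides, so sub: x = 5.

Answer: x ∈ {5}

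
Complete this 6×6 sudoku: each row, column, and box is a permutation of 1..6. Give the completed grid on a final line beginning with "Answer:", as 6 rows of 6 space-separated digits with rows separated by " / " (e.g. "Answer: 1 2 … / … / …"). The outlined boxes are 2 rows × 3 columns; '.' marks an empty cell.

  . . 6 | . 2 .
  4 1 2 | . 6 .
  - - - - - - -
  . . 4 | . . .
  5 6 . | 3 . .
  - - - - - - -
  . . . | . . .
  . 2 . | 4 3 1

Step 1. [r2c4∈{5}] r2c4 has the single candidate 5 ⇒ r2c4=5.
Step 2. [r5c5∈{5}] r5c5 has the single candidate 5. So r5c5=5.
Step 3. [r4c6∈{2,4}] in row 4, 2 fits only at r4c6, so r4c6=2.
Step 4. [r1c1∈{3}] only 3 remains possible at r1c1, so r1c1=3.
Step 5. [r4c3∈{1}] only 1 remains possible at r4c3, so r4c3=1.
Step 6. [r5c6∈{6}] only 6 remains possible at r5c6, so r5c6=6.
Step 7. [r5c2∈{3,4}] 4 has one home in row 5: r5c2 ⇒ r5c2=4.
Step 8. [r3c4∈{1,6}] 6 has one home in row 3: r3c4 ⇒ r3c4=6.
Step 9. [r5c1∈{1}] r5c1 has the single candidate 1. So r5c1=1.
Step 10. [r3c5∈{1}] r3c5 has the single candidate 1. So r3c5=1.
Step 11. [r3c2∈{3}] r3c2 has the single candidate 3. So r3c2=3.
Step 12. [r6c3∈{5}] nothing but 5 survives at r6c3. So r6c3=5.
Step 13. [r3c1∈{2}] only 2 remains possible at r3c1, so r3c1=2.
Step 14. [r4c5∈{4}] r4c5's peers cover all but 4 ⇒ r4c5=4.
Step 15. [r5c3∈{3}] r5c3's peers cover all but 3, so r5c3=3.
Step 16. [r2c6∈{3}] r2c6 has the single candidate 3. So r2c6=3.
Step 17. [r1c6∈{4}] r1c6's peers cover all but 4. So r1c6=4.
Step 18. [r1c4∈{1}] r1c4 has the single candidate 1 ⇒ r1c4=1.
Step 19. [r3c6∈{5}] r3c6's peers cover all but 5. So r3c6=5.
Step 20. [r1c2∈{5}] only 5 remains possible at r1c2. So r1c2=5.
Step 21. [r6c1∈{6}] r6c1 is down to just 6, so r6c1=6.
Step 22. [r5c4∈{2}] nothing but 2 survives at r5c4, so r5c4=2.

Answer: 3 5 6 1 2 4 / 4 1 2 5 6 3 / 2 3 4 6 1 5 / 5 6 1 3 4 2 / 1 4 3 2 5 6 / 6 2 5 4 3 1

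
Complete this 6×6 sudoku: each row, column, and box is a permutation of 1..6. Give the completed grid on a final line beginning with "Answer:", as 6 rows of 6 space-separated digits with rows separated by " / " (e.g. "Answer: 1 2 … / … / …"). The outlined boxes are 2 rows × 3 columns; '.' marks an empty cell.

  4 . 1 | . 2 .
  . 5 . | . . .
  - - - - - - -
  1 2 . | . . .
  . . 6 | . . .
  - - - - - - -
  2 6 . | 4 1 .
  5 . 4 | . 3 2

Step 1. [r4c1∈{3}] r4c1 is down to just 3. So r4c1=3.
Step 2. [r1c2∈{3}] r1c2 has the single candidate 3 ⇒ r1c2=3.
Step 3. [r3c3∈{5}] r3c3 has the single candidate 5. So r3c3=5.
Step 4. [r4c5∈{4,5}] across col 5, 5 lands solely at r4c5. So r4c5=5.
Step 5. [r6c4∈{6}] only 6 remains possible at r6c4, so r6c4=6.
Step 6. [r1c6∈{5,6}] row 1 places 6 nowhere but r1c6. So r1c6=6.
Step 7. [r2c5∈{4}] only 4 remains possible at r2c5. So r2c5=4.
Step 8. [r3c6∈{3,4}] across row 3, 4 lands solely at r3c6 ⇒ r3c6=4.
Step 9. [r2c6∈{1,3}] in col 6, 3 fits only at r2c6, so r2c6=3.
Step 10. [r4c6∈{1}] nothing but 1 survives at r4c6. So r4c6=1.
Step 11. [r4c2∈{4}] r4c2's peers cover all but 4. So r4c2=4.
Step 12. [r1c4∈{5}] nothing but 5 survives at r1c4, so r1c4=5.
Step 13. [r5c6∈{5}] r5c6's peers cover all but 5, so r5c6=5.
Step 14. [r2c3∈{2}] r2c3 is down to just 2, so r2c3=2.
Step 15. [r3c5∈{6}] r3c5 has the single candidate 6, so r3c5=6.
Step 16. [r2c4∈{1}] r2c4 is down to just 1, so r2c4=1.
Step 17. [r2c1∈{6}] only 6 remains possible at r2c1 ⇒ r2c1=6.
Step 18. [r3c4∈{3}] r3c4 has the single candidate 3 ⇒ r3c4=3.
Step 19. [r5c3∈{3}] r5c3 is down to just 3 ⇒ r5c3=3.
Step 20. [r6c2∈{1}] r6c2 is down to just 1 ⇒ r6c2=1.
Step 21. [r4c4∈{2}] r4c4 has the single candidate 2 ⇒ r4c4=2.

Answer: 4 3 1 5 2 6 / 6 5 2 1 4 3 / 1 2 5 3 6 4 / 3 4 6 2 5 1 / 2 6 3 4 1 5 / 5 1 4 6 3 2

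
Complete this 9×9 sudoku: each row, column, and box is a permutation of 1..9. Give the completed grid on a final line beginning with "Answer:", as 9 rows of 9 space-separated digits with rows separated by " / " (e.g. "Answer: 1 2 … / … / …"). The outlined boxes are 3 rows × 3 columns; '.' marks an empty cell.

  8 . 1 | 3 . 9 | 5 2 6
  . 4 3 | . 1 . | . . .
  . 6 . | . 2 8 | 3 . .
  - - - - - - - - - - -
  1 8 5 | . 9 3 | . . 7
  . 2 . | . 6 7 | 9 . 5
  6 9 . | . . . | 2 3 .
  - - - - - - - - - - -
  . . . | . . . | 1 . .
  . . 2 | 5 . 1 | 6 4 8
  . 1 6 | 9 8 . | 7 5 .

Step 1. [r8c1∈{3,7,9}] r8c1 is the only open cell in row 8 admitting 9, so r8c1=9.
Step 2. [r1c2∈{7}] only 7 remains possible at r1c2 ⇒ r1c2=7.
Step 3. [r7c1∈{3,4,5,7}] 7 has one home in col 1: r7c1. So r7c1=7.
Step 4. [r2c9∈{9}] nothing but 9 survives at r2c9, so r2c9=9.
Step 5. [r5c3∈{4}] nothing but 4 survives at r5c3, so r5c3=4.
Step 6. [r3c9∈{1,4}] in box 3, 4 fits only at r3c9, so r3c9=4.
Step 7. [r6c4∈{1,4,8}] row 6 places 8 nowhere but r6c4 ⇒ r6c4=8.
Step 8. [r2c6∈{5,6}] box 2 places 5 nowhere but r2c6. So r2c6=5.
Step 9. [r6c6∈{4}] r6c6 has the single candidate 4, so r6c6=4.
Step 10. [r9c6∈{2}] r9c6 is down to just 2 ⇒ r9c6=2.
Step 11. [r8c2∈{3}] only 3 remains possible at r8c2 ⇒ r8c2=3.
Step 12. [r7c5∈{3,4}] col 5 places 3 nowhere but r7c5 ⇒ r7c5=3.
Step 13. [r2c4∈{6,7}] r2c4 is the only open cell in row 2 admitting 6 ⇒ r2c4=6.
Step 14. [r5c8∈{1,8}] in row 5, 8 fits only at r5c8. So r5c8=8.
Step 15. [r3c4∈{7}] r3c4 is down to just 7 ⇒ r3c4=7.
Step 16. [r7c3∈{8}] r7c3 has the single candidate 8 ⇒ r7c3=8.
Step 17. [r2c1∈{2}] r2c1 is down to just 2. So r2c1=2.
Step 18. [r7c4∈{4}] only 4 remains possible at r7c4. So r7c4=4.
Step 19. [r7c8∈{9}] r7c8 is down to just 9. So r7c8=9.
Step 20. [r7c6∈{6}] r7c6 has the single candidate 6, so r7c6=6.
Step 21. [r9c9∈{3}] only 3 remains possible at r9c9. So r9c9=3.
Step 22. [r4c8∈{6}] nothing but 6 survives at r4c8, so r4c8=6.
Step 23. [r3c1∈{5}] r3c1 has the single candidate 5, so r3c1=5.
Step 24. [r1c5∈{4}] nothing but 4 survives at r1c5, so r1c5=4.
Step 25. [r4c7∈{4}] r4c7's peers cover all but 4, so r4c7=4.
Step 26. [r3c8∈{1}] r3c8 is down to just 1. So r3c8=1.
Step 27. [r6c3∈{7}] r6c3 is down to just 7, so r6c3=7.
Step 28. [r5c4∈{1}] r5c4's peers cover all but 1, so r5c4=1.
Step 29. [r8c5∈{7}] nothing but 7 survives at r8c5. So r8c5=7.
Step 30. [r7c9∈{2}] r7c9's peers cover all but 2 ⇒ r7c9=2.
Step 31. [r6c9∈{1}] only 1 remains possible at r6c9. So r6c9=1.
Step 32. [r2c7∈{8}] r2c7 has the single candidate 8 ⇒ r2c7=8.
Step 33. [r9c1∈{4}] only 4 remains possible at r9c1, so r9c1=4.
Step 34. [r3c3∈{9}] nothing but 9 survives at r3c3. So r3c3=9.
Step 35. [r7c2∈{5}] r7c2 is down to just 5. So r7c2=5.
Step 36. [r2c8∈{7}] r2c8 has the single candidate 7, so r2c8=7.
Step 37. [r6c5∈{5}] r6c5 is down to just 5, so r6c5=5.
Step 38. [r4c4∈{2}] r4c4's peers cover all but 2 ⇒ r4c4=2.
Step 39. [r5c1∈{3}] r5c1's peers cover all but 3, so r5c1=3.

Answer: 8 7 1 3 4 9 5 2 6 / 2 4 3 6 1 5 8 7 9 / 5 6 9 7 2 8 3 1 4 / 1 8 5 2 9 3 4 6 7 / 3 2 4 1 6 7 9 8 5 / 6 9 7 8 5 4 2 3 1 / 7 5 8 4 3 6 1 9 2 / 9 3 2 5 7 1 6 4 8 / 4 1 6 9 8 2 7 5 3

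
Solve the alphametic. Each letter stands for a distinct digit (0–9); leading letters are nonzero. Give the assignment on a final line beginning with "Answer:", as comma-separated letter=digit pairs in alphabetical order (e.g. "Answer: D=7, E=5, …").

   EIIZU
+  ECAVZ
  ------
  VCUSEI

Step 1. [col 1: U + Z ≡ I (mod 10)] several values work for Z in column 1 (U + Z ≡ I (mod 10), carry-in 0); try Z=5, so Z=5.
Step 2. [col 1: U + Z ≡ I (mod 10)] several values work for U in column 1 (U + Z ≡ I (mod 10), carry-in 0); try U=8. So U=8.
Step 3. [V] adding two 5-digit numbers gives at most 5+1 digits, and here it does — V is that final carry and must be 1, so V=1.
Step 4. [col 1: U + Z ≡ I (mod 10)] column 1: given U=8, Z=5, carry-in 0, and digits 1,5,8 already taken and all letters distinct, U+Z≡I (mod 10) forces I=3 ⇒ I=3.
Step 5. [col 2: Z + V ≡ E (mod 10)] column 2 reads Z+V+carry(1)=E with Z=5, V=1; with digits 1,3,5,8 already taken and all letters distinct, the only value for E is 7, so E=7.
Step 6. [col 3: I + A ≡ S (mod 10)] A=9 is one option consistent with column 3 (I + A ≡ S (mod 10), carry-in 0) — take it ⇒ A=9.
Step 7. [col 3: I + A ≡ S (mod 10)] in column 3 we have I+A≡S with carry-in 0; given I=3, A=9 and digits 1,3,5,7,8,9 already taken and all letters distinct, that pins S to 2 ⇒ S=2.
Step 8. [col 4: I + C ≡ U (mod 10)] column 4 reads I+C+carry(1)=U with I=3, U=8; with digits 1,2,3,5,7,8,9 already taken and all letters distinct, the only value for C is 4, so C=4.

Answer: A=9, C=4, E=7, I=3, S=2, U=8, V=1, Z=5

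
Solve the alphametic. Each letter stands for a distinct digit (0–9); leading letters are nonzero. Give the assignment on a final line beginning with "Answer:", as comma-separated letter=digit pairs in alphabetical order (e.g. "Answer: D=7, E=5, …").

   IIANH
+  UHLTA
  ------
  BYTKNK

Step 1. [col 1: H + A ≡ K (mod 10)] column 1 (H + A ≡ K (mod 10), carry-in 0) doesn't pin A yet; pick A=7 and continue ⇒ A=7.
Step 2. [B] adding two 5-digit numbers gives at most 5+1 digits, and here it does — B is that final carry and must be 1. So B=1.
Step 3. [col 1: H + A ≡ K (mod 10)] no forcing yet in column 1 (carry-in 0); K=3 is free and consistent — try it. So K=3.
Step 4. [col 1: H + A ≡ K (mod 10)] from column 1 (A=7, K=3, carry-in 0, digits 1,3,7 already taken and all letters distinct): H must equal 6, so H=6.
Step 5. [col 2: N + T ≡ N (mod 10)] in column 2 we have N+T≡N with carry-in 1; given nothing yet and digits 1,3,6,7 already taken and all letters distinct, that pins T to 9. So T=9.
Step 6. [col 2: N + T ≡ N (mod 10)] column 2 (N + T ≡ N (mod 10), carry-in 1) doesn't pin N yet; pick N=4 and continue. So N=4.
Step 7. [col 3: A + L ≡ K (mod 10)] in column 3 we have A+L≡K with carry-in 1; given A=7, K=3 and digits 1,3,4,6,7,9 already taken and all letters distinct, that pins L to 5 ⇒ L=5.
Step 8. [col 4: I + H ≡ T (mod 10)] column 4 reads I+H+carry(1)=T with H=6, T=9; with digits 1,3,4,5,6,7,9 already taken and all letters distinct, the only value for I is 2 ⇒ I=2.
Step 9. [col 5: I + U ≡ Y (mod 10)] from column 5 (I=2, carry-in 0, digits 1,2,3,4,5,6,7,9 already taken and all letters distinct): U must equal 8. So U=8.
Step 10. [col 5: I + U ≡ Y (mod 10)] column 5: given I=2, U=8, carry-in 0, and digits 1,2,3,4,5,6,7,8,9 already taken and all letters distinct, I+U≡Y (mod 10) forces Y=0, so Y=0.

Answer: A=7, B=1, H=6, I=2, K=3, L=5, N=4, T=9, U=8, Y=0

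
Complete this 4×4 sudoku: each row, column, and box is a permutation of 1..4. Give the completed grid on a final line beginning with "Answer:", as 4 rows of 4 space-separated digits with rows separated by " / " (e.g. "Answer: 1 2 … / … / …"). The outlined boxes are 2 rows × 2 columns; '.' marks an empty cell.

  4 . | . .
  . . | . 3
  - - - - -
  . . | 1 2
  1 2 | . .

Step 1. [r2c3∈{2,4}] in row 2, 4 fits only at r2c3 ⇒ r2c3=4.
Step 2. [r1c2∈{1,3}] r1c2 is the only open cell in row 1 admitting 3 ⇒ r1c2=3.
Step 3. [r1c3∈{2}] r1c3 has the single candidate 2 ⇒ r1c3=2.
Step 4. [r1c4∈{1}] only 1 remains possible at r1c4. So r1c4=1.
Step 5. [r3c2∈{4}] r3c2 has the single candidate 4. So r3c2=4.
Step 6. [r2c1∈{2}] only 2 remains possible at r2c1 ⇒ r2c1=2.
Step 7. [r3c1∈{3}] only 3 remains possible at r3c1. So r3c1=3.
Step 8. [r4c4∈{4}] r4c4 is down to just 4 ⇒ r4c4=4.
Step 9. [r2c2∈{1}] nothing but 1 survives at r2c2, so r2c2=1.
Step 10. [r4c3∈{3}] r4c3 is down to just 3 ⇒ r4c3=3.

Answer: 4 3 2 1 / 2 1 4 3 / 3 4 1 2 / 1 2 3 4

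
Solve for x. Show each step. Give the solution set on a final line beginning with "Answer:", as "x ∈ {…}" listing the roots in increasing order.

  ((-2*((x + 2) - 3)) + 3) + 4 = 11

Step 1. [((-2*((x + 2) - 3)) + 3) + 4 = 11] peel the +4: subtract 4 from each side, so sub: (-2*((x + 2) - 3)) + 3 = 7.
Step 2. [(-2*((x + 2) - 3)) + 3 = 7] subtract 3: x sits inside (… + 3). So sub: -2*((x + 2) - 3) = 4.
Step 3. [-2*((x + 2) - 3) = 4] LHS = -2·(…); ÷-2 both sides, so div: (x + 2) - 3 = -2.
Step 4. [(x + 2) - 3 = -2] peel the -3: add 3 from each side. So sub: x + 2 = 1.
Step 5. [x + 2 = 1] +2 is outermost — subtract 2 both sides ⇒ sub: x = -1.

Answer: x ∈ {-1}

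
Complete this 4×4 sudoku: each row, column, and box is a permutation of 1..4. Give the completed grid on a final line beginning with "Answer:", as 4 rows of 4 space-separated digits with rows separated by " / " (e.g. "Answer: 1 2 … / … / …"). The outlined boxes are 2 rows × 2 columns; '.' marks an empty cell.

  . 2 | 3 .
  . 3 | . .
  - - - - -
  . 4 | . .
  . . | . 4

Step 1. [r1c4∈{1}] nothing but 1 survives at r1c4, so r1c4=1.
Step 2. [r4c1∈{1,2,3}] r4c1 is the only open cell in row 4 admitting 3 ⇒ r4c1=3.
Step 3. [r4c3∈{1,2}] in row 4, 2 fits only at r4c3, so r4c3=2.
Step 4. [r2c1∈{1,4}] in row 2, 1 fits only at r2c1. So r2c1=1.
Step 5. [r1c1∈{4}] r1c1 is down to just 4, so r1c1=4.
Step 6. [r3c1∈{2}] r3c1's peers cover all but 2, so r3c1=2.
Step 7. [r2c4∈{2}] r2c4 has the single candidate 2 ⇒ r2c4=2.
Step 8. [r3c3∈{1}] r3c3 is down to just 1. So r3c3=1.
Step 9. [r2c3∈{4}] r2c3 is down to just 4 ⇒ r2c3=4.
Step 10. [r3c4∈{3}] r3c4 is down to just 3, so r3c4=3.
Step 11. [r4c2∈{1}] r4c2 has the single candidate 1, so r4c2=1.

Answer: 4 2 3 1 / 1 3 4 2 / 2 4 1 3 / 3 1 2 4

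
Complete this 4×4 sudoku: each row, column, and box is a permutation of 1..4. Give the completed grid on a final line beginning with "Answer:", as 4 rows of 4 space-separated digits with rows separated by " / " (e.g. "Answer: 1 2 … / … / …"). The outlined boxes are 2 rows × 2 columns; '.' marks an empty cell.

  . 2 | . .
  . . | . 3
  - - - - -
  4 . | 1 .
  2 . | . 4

Step 1. [r2c2∈{1,4}] across col 2, 4 lands solely at r2c2, so r2c2=4.
Step 2. [r1c4∈{1}] r1c4 is down to just 1. So r1c4=1.
Step 3. [r4c3∈{3}] only 3 remains possible at r4c3 ⇒ r4c3=3.
Step 4. [r1c3∈{4}] r1c3's peers cover all but 4 ⇒ r1c3=4.
Step 5. [r1c1∈{3}] r1c1 is down to just 3 ⇒ r1c1=3.
Step 6. [r3c4∈{2}] nothing but 2 survives at r3c4 ⇒ r3c4=2.
Step 7. [r4c2∈{1}] nothing but 1 survives at r4c2, so r4c2=1.
Step 8. [r2c1∈{1}] only 1 remains possible at r2c1, so r2c1=1.
Step 9. [r3c2∈{3}] only 3 remains possible at r3c2 ⇒ r3c2=3.
Step 10. [r2c3∈{2}] only 2 remains possible at r2c3, so r2c3=2.

Answer: 3 2 4 1 / 1 4 2 3 / 4 3 1 2 / 2 1 3 4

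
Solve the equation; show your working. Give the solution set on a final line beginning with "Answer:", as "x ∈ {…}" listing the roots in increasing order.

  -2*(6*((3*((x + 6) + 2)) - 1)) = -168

Step 1. [-2*(6*((3*((x + 6) + 2)) - 1)) = -168] leading coefficient -2: divide by -2. So div: 6*((3*((x + 6) + 2)) - 1) = 84.
Step 2. [6*((3*((x + 6) + 2)) - 1) = 84] LHS = 6·(…); ÷6 both sides. So div: (3*((x + 6) + 2)) - 1 = 14.
Step 3. [(3*((x + 6) + 2)) - 1 = 14] the outer -1 inverts by adding 1, so sub: 3*((x + 6) + 2) = 15.
Step 4. [3*((x + 6) + 2) = 15] 3 out front; divide by 3 ⇒ div: (x + 6) + 2 = 5.
Step 5. [(x + 6) + 2 = 5] the outer +2 inverts by subtracting 2. So sub: x + 6 = 3.
Step 6. [x + 6 = 3] 6 comes off first (subtract 6), so sub: x = -3.

Answer: x ∈ {-3}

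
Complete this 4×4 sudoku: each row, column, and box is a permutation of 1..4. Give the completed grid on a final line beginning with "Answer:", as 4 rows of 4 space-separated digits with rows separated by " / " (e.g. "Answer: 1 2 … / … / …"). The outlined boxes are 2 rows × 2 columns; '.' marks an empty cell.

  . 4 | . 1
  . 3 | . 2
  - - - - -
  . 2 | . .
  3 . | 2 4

Step 1. [r3c3∈{1,3}] in col 3, 1 fits only at r3c3 ⇒ r3c3=1.
Step 2. [r3c1∈{4}] r3c1's peers cover all but 4. So r3c1=4.
Step 3. [r2c1∈{1}] r2c1 is down to just 1. So r2c1=1.
Step 4. [r1c3∈{3}] r1c3 is down to just 3. So r1c3=3.
Step 5. [r4c2∈{1}] r4c2 is down to just 1, so r4c2=1.
Step 6. [r2c3∈{4}] only 4 remains possible at r2c3 ⇒ r2c3=4.
Step 7. [r3c4∈{3}] only 3 remains possible at r3c4 ⇒ r3c4=3.
Step 8. [r1c1∈{2}] only 2 remains possible at r1c1 ⇒ r1c1=2.

Answer: 2 4 3 1 / 1 3 4 2 / 4 2 1 3 / 3 1 2 4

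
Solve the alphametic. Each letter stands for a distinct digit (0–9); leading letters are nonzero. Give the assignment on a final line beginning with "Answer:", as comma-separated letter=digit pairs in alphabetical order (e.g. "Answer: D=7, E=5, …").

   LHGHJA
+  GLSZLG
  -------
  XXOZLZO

Step 1. [col 1: A + G ≡ O (mod 10)] no forcing yet in column 1 (carry-in 0); A=4 is free and consistent — try it. So A=4.
Step 2. [X] adding two 6-digit numbers gives at most 6+1 digits, and here it does — X is that final carry and must be 1. So X=1.
Step 3. [col 1: A + G ≡ O (mod 10)] column 1 (A + G ≡ O (mod 10), carry-in 0) doesn't pin G yet; pick G=5 and continue. So G=5.
Step 4. [col 1: A + G ≡ O (mod 10)] from column 1 (A=4, G=5, carry-in 0, digits 1,4,5 already taken and all letters distinct): O must equal 9. So O=9.
Step 5. [col 2: J + L ≡ Z (mod 10)] several values work for Z in column 2 (J + L ≡ Z (mod 10), carry-in 0); try Z=3 ⇒ Z=3.
Step 6. [col 2: J + L ≡ Z (mod 10)] column 2 (J + L ≡ Z (mod 10), carry-in 0) doesn't pin L yet; pick L=6 and continue ⇒ L=6.
Step 7. [col 2: J + L ≡ Z (mod 10)] from column 2 (L=6, Z=3, carry-in 0, digits 1,3,4,5,6,9 already taken and all letters distinct): J must equal 7, so J=7.
Step 8. [col 3: H + Z ≡ L (mod 10)] column 3 reads H+Z+carry(1)=L with Z=3, L=6; with digits 1,3,4,5,6,7,9 already taken and all letters distinct, the only value for H is 2. So H=2.
Step 9. [col 4: G + S ≡ Z (mod 10)] in column 4 we have G+S≡Z with carry-in 0; given G=5, Z=3 and digits 1,2,3,4,5,6,7,9 already taken and all letters distinct, that pins S to 8. So S=8.

Answer: A=4, G=5, H=2, J=7, L=6, O=9, S=8, X=1, Z=3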